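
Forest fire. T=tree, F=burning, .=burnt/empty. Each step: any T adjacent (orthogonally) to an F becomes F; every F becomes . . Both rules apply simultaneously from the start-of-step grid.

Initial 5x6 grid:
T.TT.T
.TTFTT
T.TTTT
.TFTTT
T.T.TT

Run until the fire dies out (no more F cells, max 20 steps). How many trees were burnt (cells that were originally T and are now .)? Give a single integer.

Step 1: +8 fires, +2 burnt (F count now 8)
Step 2: +5 fires, +8 burnt (F count now 5)
Step 3: +4 fires, +5 burnt (F count now 4)
Step 4: +1 fires, +4 burnt (F count now 1)
Step 5: +0 fires, +1 burnt (F count now 0)
Fire out after step 5
Initially T: 21, now '.': 27
Total burnt (originally-T cells now '.'): 18

Answer: 18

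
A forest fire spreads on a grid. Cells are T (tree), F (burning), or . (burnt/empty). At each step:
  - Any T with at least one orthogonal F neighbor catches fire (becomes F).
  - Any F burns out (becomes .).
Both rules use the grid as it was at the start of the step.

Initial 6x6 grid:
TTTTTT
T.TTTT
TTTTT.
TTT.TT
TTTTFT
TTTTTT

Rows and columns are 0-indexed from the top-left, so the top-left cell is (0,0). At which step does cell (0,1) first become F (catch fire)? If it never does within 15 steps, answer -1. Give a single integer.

Step 1: cell (0,1)='T' (+4 fires, +1 burnt)
Step 2: cell (0,1)='T' (+5 fires, +4 burnt)
Step 3: cell (0,1)='T' (+5 fires, +5 burnt)
Step 4: cell (0,1)='T' (+7 fires, +5 burnt)
Step 5: cell (0,1)='T' (+6 fires, +7 burnt)
Step 6: cell (0,1)='T' (+2 fires, +6 burnt)
Step 7: cell (0,1)='F' (+2 fires, +2 burnt)
  -> target ignites at step 7
Step 8: cell (0,1)='.' (+1 fires, +2 burnt)
Step 9: cell (0,1)='.' (+0 fires, +1 burnt)
  fire out at step 9

7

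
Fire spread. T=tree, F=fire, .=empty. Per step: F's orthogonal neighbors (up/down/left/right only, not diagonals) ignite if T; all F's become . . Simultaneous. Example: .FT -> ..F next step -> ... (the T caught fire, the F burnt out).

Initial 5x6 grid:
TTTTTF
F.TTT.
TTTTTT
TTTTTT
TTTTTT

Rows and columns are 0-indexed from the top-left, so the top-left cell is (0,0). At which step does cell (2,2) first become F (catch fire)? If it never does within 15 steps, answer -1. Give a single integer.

Step 1: cell (2,2)='T' (+3 fires, +2 burnt)
Step 2: cell (2,2)='T' (+5 fires, +3 burnt)
Step 3: cell (2,2)='F' (+6 fires, +5 burnt)
  -> target ignites at step 3
Step 4: cell (2,2)='.' (+6 fires, +6 burnt)
Step 5: cell (2,2)='.' (+4 fires, +6 burnt)
Step 6: cell (2,2)='.' (+2 fires, +4 burnt)
Step 7: cell (2,2)='.' (+0 fires, +2 burnt)
  fire out at step 7

3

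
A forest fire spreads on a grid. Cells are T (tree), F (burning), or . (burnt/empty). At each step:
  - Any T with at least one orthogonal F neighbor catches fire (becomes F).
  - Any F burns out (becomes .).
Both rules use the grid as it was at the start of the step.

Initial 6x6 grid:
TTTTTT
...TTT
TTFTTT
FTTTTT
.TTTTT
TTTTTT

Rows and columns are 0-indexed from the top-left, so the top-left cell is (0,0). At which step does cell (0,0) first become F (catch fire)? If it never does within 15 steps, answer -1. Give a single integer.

Step 1: cell (0,0)='T' (+5 fires, +2 burnt)
Step 2: cell (0,0)='T' (+5 fires, +5 burnt)
Step 3: cell (0,0)='T' (+7 fires, +5 burnt)
Step 4: cell (0,0)='T' (+7 fires, +7 burnt)
Step 5: cell (0,0)='T' (+4 fires, +7 burnt)
Step 6: cell (0,0)='F' (+2 fires, +4 burnt)
  -> target ignites at step 6
Step 7: cell (0,0)='.' (+0 fires, +2 burnt)
  fire out at step 7

6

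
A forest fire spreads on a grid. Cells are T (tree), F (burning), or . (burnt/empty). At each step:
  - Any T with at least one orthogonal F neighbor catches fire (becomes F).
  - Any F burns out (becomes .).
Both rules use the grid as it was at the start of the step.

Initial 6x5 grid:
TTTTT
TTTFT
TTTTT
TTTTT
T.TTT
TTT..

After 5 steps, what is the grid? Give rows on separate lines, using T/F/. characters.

Step 1: 4 trees catch fire, 1 burn out
  TTTFT
  TTF.F
  TTTFT
  TTTTT
  T.TTT
  TTT..
Step 2: 6 trees catch fire, 4 burn out
  TTF.F
  TF...
  TTF.F
  TTTFT
  T.TTT
  TTT..
Step 3: 6 trees catch fire, 6 burn out
  TF...
  F....
  TF...
  TTF.F
  T.TFT
  TTT..
Step 4: 5 trees catch fire, 6 burn out
  F....
  .....
  F....
  TF...
  T.F.F
  TTT..
Step 5: 2 trees catch fire, 5 burn out
  .....
  .....
  .....
  F....
  T....
  TTF..

.....
.....
.....
F....
T....
TTF..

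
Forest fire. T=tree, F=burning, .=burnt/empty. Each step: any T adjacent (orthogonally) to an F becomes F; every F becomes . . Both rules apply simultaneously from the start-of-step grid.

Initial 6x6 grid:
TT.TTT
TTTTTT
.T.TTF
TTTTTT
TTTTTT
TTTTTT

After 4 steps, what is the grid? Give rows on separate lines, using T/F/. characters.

Step 1: 3 trees catch fire, 1 burn out
  TT.TTT
  TTTTTF
  .T.TF.
  TTTTTF
  TTTTTT
  TTTTTT
Step 2: 5 trees catch fire, 3 burn out
  TT.TTF
  TTTTF.
  .T.F..
  TTTTF.
  TTTTTF
  TTTTTT
Step 3: 5 trees catch fire, 5 burn out
  TT.TF.
  TTTF..
  .T....
  TTTF..
  TTTTF.
  TTTTTF
Step 4: 5 trees catch fire, 5 burn out
  TT.F..
  TTF...
  .T....
  TTF...
  TTTF..
  TTTTF.

TT.F..
TTF...
.T....
TTF...
TTTF..
TTTTF.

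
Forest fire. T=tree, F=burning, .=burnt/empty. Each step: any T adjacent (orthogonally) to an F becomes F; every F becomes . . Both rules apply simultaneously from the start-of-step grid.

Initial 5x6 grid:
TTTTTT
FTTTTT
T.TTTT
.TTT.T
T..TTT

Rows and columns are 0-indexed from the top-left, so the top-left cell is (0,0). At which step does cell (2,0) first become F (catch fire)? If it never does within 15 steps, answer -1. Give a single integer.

Step 1: cell (2,0)='F' (+3 fires, +1 burnt)
  -> target ignites at step 1
Step 2: cell (2,0)='.' (+2 fires, +3 burnt)
Step 3: cell (2,0)='.' (+3 fires, +2 burnt)
Step 4: cell (2,0)='.' (+4 fires, +3 burnt)
Step 5: cell (2,0)='.' (+5 fires, +4 burnt)
Step 6: cell (2,0)='.' (+3 fires, +5 burnt)
Step 7: cell (2,0)='.' (+2 fires, +3 burnt)
Step 8: cell (2,0)='.' (+1 fires, +2 burnt)
Step 9: cell (2,0)='.' (+0 fires, +1 burnt)
  fire out at step 9

1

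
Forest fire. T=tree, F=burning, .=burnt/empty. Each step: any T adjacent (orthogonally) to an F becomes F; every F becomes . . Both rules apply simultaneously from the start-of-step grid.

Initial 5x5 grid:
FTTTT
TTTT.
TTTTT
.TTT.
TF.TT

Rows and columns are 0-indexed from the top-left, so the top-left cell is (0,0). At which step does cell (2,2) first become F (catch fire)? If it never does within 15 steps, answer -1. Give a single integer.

Step 1: cell (2,2)='T' (+4 fires, +2 burnt)
Step 2: cell (2,2)='T' (+5 fires, +4 burnt)
Step 3: cell (2,2)='F' (+4 fires, +5 burnt)
  -> target ignites at step 3
Step 4: cell (2,2)='.' (+4 fires, +4 burnt)
Step 5: cell (2,2)='.' (+2 fires, +4 burnt)
Step 6: cell (2,2)='.' (+0 fires, +2 burnt)
  fire out at step 6

3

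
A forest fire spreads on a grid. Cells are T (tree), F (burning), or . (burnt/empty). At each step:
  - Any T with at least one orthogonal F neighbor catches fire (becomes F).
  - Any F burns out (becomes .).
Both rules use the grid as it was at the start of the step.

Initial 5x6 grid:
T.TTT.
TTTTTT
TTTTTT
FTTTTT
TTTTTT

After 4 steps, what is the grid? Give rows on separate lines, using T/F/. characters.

Step 1: 3 trees catch fire, 1 burn out
  T.TTT.
  TTTTTT
  FTTTTT
  .FTTTT
  FTTTTT
Step 2: 4 trees catch fire, 3 burn out
  T.TTT.
  FTTTTT
  .FTTTT
  ..FTTT
  .FTTTT
Step 3: 5 trees catch fire, 4 burn out
  F.TTT.
  .FTTTT
  ..FTTT
  ...FTT
  ..FTTT
Step 4: 4 trees catch fire, 5 burn out
  ..TTT.
  ..FTTT
  ...FTT
  ....FT
  ...FTT

..TTT.
..FTTT
...FTT
....FT
...FTT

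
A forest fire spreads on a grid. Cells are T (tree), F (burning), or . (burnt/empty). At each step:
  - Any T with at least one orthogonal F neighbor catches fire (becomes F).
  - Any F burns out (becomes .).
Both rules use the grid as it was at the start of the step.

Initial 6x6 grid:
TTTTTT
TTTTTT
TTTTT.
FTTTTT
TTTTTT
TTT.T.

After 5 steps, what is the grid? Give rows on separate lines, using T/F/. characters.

Step 1: 3 trees catch fire, 1 burn out
  TTTTTT
  TTTTTT
  FTTTT.
  .FTTTT
  FTTTTT
  TTT.T.
Step 2: 5 trees catch fire, 3 burn out
  TTTTTT
  FTTTTT
  .FTTT.
  ..FTTT
  .FTTTT
  FTT.T.
Step 3: 6 trees catch fire, 5 burn out
  FTTTTT
  .FTTTT
  ..FTT.
  ...FTT
  ..FTTT
  .FT.T.
Step 4: 6 trees catch fire, 6 burn out
  .FTTTT
  ..FTTT
  ...FT.
  ....FT
  ...FTT
  ..F.T.
Step 5: 5 trees catch fire, 6 burn out
  ..FTTT
  ...FTT
  ....F.
  .....F
  ....FT
  ....T.

..FTTT
...FTT
....F.
.....F
....FT
....T.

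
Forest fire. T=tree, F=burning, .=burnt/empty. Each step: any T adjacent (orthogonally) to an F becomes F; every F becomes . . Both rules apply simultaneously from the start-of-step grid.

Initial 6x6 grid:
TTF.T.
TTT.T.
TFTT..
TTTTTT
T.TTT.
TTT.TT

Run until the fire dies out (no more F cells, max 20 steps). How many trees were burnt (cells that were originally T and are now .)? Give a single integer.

Answer: 23

Derivation:
Step 1: +6 fires, +2 burnt (F count now 6)
Step 2: +5 fires, +6 burnt (F count now 5)
Step 3: +3 fires, +5 burnt (F count now 3)
Step 4: +4 fires, +3 burnt (F count now 4)
Step 5: +3 fires, +4 burnt (F count now 3)
Step 6: +1 fires, +3 burnt (F count now 1)
Step 7: +1 fires, +1 burnt (F count now 1)
Step 8: +0 fires, +1 burnt (F count now 0)
Fire out after step 8
Initially T: 25, now '.': 34
Total burnt (originally-T cells now '.'): 23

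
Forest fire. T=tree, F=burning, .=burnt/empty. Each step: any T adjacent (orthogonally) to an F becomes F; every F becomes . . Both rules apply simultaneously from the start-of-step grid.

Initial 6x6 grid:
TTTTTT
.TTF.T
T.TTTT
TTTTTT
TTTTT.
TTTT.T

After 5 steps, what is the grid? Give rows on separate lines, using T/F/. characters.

Step 1: 3 trees catch fire, 1 burn out
  TTTFTT
  .TF..T
  T.TFTT
  TTTTTT
  TTTTT.
  TTTT.T
Step 2: 6 trees catch fire, 3 burn out
  TTF.FT
  .F...T
  T.F.FT
  TTTFTT
  TTTTT.
  TTTT.T
Step 3: 6 trees catch fire, 6 burn out
  TF...F
  .....T
  T....F
  TTF.FT
  TTTFT.
  TTTT.T
Step 4: 7 trees catch fire, 6 burn out
  F.....
  .....F
  T.....
  TF...F
  TTF.F.
  TTTF.T
Step 5: 3 trees catch fire, 7 burn out
  ......
  ......
  T.....
  F.....
  TF....
  TTF..T

......
......
T.....
F.....
TF....
TTF..T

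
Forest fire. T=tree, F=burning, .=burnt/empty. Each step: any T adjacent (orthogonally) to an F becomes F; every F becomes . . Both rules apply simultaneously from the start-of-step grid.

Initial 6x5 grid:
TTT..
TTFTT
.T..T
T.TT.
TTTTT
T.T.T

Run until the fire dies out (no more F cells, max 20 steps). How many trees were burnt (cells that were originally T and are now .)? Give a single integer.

Answer: 9

Derivation:
Step 1: +3 fires, +1 burnt (F count now 3)
Step 2: +4 fires, +3 burnt (F count now 4)
Step 3: +2 fires, +4 burnt (F count now 2)
Step 4: +0 fires, +2 burnt (F count now 0)
Fire out after step 4
Initially T: 20, now '.': 19
Total burnt (originally-T cells now '.'): 9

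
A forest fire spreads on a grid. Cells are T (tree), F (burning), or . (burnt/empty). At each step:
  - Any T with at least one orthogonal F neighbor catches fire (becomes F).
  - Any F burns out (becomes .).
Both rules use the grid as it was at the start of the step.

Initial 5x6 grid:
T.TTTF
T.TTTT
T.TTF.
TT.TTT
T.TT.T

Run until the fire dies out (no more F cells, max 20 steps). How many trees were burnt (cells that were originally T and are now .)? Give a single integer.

Step 1: +5 fires, +2 burnt (F count now 5)
Step 2: +5 fires, +5 burnt (F count now 5)
Step 3: +4 fires, +5 burnt (F count now 4)
Step 4: +1 fires, +4 burnt (F count now 1)
Step 5: +0 fires, +1 burnt (F count now 0)
Fire out after step 5
Initially T: 21, now '.': 24
Total burnt (originally-T cells now '.'): 15

Answer: 15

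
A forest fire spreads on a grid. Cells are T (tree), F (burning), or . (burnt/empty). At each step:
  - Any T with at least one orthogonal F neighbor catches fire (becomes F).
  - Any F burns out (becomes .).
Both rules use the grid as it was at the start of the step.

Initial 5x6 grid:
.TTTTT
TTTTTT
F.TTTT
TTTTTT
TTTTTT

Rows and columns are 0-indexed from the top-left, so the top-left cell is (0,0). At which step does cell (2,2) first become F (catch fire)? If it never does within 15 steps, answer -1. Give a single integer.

Step 1: cell (2,2)='T' (+2 fires, +1 burnt)
Step 2: cell (2,2)='T' (+3 fires, +2 burnt)
Step 3: cell (2,2)='T' (+4 fires, +3 burnt)
Step 4: cell (2,2)='F' (+5 fires, +4 burnt)
  -> target ignites at step 4
Step 5: cell (2,2)='.' (+5 fires, +5 burnt)
Step 6: cell (2,2)='.' (+5 fires, +5 burnt)
Step 7: cell (2,2)='.' (+3 fires, +5 burnt)
Step 8: cell (2,2)='.' (+0 fires, +3 burnt)
  fire out at step 8

4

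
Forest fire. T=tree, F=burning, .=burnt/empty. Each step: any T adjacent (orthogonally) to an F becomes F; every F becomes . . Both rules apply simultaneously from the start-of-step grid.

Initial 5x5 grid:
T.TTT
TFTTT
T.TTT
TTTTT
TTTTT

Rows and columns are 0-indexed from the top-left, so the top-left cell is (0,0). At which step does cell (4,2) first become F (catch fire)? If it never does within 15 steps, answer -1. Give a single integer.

Step 1: cell (4,2)='T' (+2 fires, +1 burnt)
Step 2: cell (4,2)='T' (+5 fires, +2 burnt)
Step 3: cell (4,2)='T' (+5 fires, +5 burnt)
Step 4: cell (4,2)='F' (+6 fires, +5 burnt)
  -> target ignites at step 4
Step 5: cell (4,2)='.' (+3 fires, +6 burnt)
Step 6: cell (4,2)='.' (+1 fires, +3 burnt)
Step 7: cell (4,2)='.' (+0 fires, +1 burnt)
  fire out at step 7

4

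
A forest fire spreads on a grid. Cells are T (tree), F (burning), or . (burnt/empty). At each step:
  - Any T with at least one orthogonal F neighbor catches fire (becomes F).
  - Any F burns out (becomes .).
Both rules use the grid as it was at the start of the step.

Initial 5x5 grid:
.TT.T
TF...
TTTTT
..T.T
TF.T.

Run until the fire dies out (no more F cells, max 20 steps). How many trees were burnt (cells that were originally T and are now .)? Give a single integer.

Answer: 11

Derivation:
Step 1: +4 fires, +2 burnt (F count now 4)
Step 2: +3 fires, +4 burnt (F count now 3)
Step 3: +2 fires, +3 burnt (F count now 2)
Step 4: +1 fires, +2 burnt (F count now 1)
Step 5: +1 fires, +1 burnt (F count now 1)
Step 6: +0 fires, +1 burnt (F count now 0)
Fire out after step 6
Initially T: 13, now '.': 23
Total burnt (originally-T cells now '.'): 11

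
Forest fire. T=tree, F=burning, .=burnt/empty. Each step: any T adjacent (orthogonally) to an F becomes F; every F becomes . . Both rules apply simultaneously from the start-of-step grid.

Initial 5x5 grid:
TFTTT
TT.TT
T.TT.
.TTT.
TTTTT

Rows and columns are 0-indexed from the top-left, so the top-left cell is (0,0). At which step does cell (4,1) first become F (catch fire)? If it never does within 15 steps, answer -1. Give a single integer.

Step 1: cell (4,1)='T' (+3 fires, +1 burnt)
Step 2: cell (4,1)='T' (+2 fires, +3 burnt)
Step 3: cell (4,1)='T' (+3 fires, +2 burnt)
Step 4: cell (4,1)='T' (+2 fires, +3 burnt)
Step 5: cell (4,1)='T' (+2 fires, +2 burnt)
Step 6: cell (4,1)='T' (+2 fires, +2 burnt)
Step 7: cell (4,1)='T' (+3 fires, +2 burnt)
Step 8: cell (4,1)='F' (+1 fires, +3 burnt)
  -> target ignites at step 8
Step 9: cell (4,1)='.' (+1 fires, +1 burnt)
Step 10: cell (4,1)='.' (+0 fires, +1 burnt)
  fire out at step 10

8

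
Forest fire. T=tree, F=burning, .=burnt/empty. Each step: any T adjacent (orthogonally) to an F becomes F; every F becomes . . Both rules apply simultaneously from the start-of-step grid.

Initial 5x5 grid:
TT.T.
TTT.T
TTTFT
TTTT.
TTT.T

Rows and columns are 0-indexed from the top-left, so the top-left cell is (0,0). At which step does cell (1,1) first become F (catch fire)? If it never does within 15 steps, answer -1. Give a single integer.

Step 1: cell (1,1)='T' (+3 fires, +1 burnt)
Step 2: cell (1,1)='T' (+4 fires, +3 burnt)
Step 3: cell (1,1)='F' (+4 fires, +4 burnt)
  -> target ignites at step 3
Step 4: cell (1,1)='.' (+4 fires, +4 burnt)
Step 5: cell (1,1)='.' (+2 fires, +4 burnt)
Step 6: cell (1,1)='.' (+0 fires, +2 burnt)
  fire out at step 6

3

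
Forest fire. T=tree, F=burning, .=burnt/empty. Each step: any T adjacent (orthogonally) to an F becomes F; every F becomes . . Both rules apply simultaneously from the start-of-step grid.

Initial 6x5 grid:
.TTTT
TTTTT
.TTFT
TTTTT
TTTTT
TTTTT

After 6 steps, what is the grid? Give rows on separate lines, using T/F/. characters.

Step 1: 4 trees catch fire, 1 burn out
  .TTTT
  TTTFT
  .TF.F
  TTTFT
  TTTTT
  TTTTT
Step 2: 7 trees catch fire, 4 burn out
  .TTFT
  TTF.F
  .F...
  TTF.F
  TTTFT
  TTTTT
Step 3: 7 trees catch fire, 7 burn out
  .TF.F
  TF...
  .....
  TF...
  TTF.F
  TTTFT
Step 4: 6 trees catch fire, 7 burn out
  .F...
  F....
  .....
  F....
  TF...
  TTF.F
Step 5: 2 trees catch fire, 6 burn out
  .....
  .....
  .....
  .....
  F....
  TF...
Step 6: 1 trees catch fire, 2 burn out
  .....
  .....
  .....
  .....
  .....
  F....

.....
.....
.....
.....
.....
F....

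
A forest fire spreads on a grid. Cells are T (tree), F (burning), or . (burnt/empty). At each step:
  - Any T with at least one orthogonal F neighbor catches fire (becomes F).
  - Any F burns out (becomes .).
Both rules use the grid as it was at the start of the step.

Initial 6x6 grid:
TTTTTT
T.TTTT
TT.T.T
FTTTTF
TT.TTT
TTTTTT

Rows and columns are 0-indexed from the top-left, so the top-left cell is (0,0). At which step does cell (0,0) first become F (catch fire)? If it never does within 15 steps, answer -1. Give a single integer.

Step 1: cell (0,0)='T' (+6 fires, +2 burnt)
Step 2: cell (0,0)='T' (+9 fires, +6 burnt)
Step 3: cell (0,0)='F' (+7 fires, +9 burnt)
  -> target ignites at step 3
Step 4: cell (0,0)='.' (+5 fires, +7 burnt)
Step 5: cell (0,0)='.' (+3 fires, +5 burnt)
Step 6: cell (0,0)='.' (+0 fires, +3 burnt)
  fire out at step 6

3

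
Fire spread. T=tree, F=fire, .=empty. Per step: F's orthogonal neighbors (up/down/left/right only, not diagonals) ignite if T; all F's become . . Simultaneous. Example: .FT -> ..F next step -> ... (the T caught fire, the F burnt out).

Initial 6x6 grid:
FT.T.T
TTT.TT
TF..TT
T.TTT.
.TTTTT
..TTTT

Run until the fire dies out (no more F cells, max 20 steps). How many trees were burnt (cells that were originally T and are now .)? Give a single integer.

Answer: 6

Derivation:
Step 1: +4 fires, +2 burnt (F count now 4)
Step 2: +2 fires, +4 burnt (F count now 2)
Step 3: +0 fires, +2 burnt (F count now 0)
Fire out after step 3
Initially T: 24, now '.': 18
Total burnt (originally-T cells now '.'): 6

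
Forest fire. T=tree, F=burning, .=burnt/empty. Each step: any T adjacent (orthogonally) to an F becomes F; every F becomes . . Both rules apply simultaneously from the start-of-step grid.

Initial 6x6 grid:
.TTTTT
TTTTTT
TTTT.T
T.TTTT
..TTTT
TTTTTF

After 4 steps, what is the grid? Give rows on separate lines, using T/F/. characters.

Step 1: 2 trees catch fire, 1 burn out
  .TTTTT
  TTTTTT
  TTTT.T
  T.TTTT
  ..TTTF
  TTTTF.
Step 2: 3 trees catch fire, 2 burn out
  .TTTTT
  TTTTTT
  TTTT.T
  T.TTTF
  ..TTF.
  TTTF..
Step 3: 4 trees catch fire, 3 burn out
  .TTTTT
  TTTTTT
  TTTT.F
  T.TTF.
  ..TF..
  TTF...
Step 4: 4 trees catch fire, 4 burn out
  .TTTTT
  TTTTTF
  TTTT..
  T.TF..
  ..F...
  TF....

.TTTTT
TTTTTF
TTTT..
T.TF..
..F...
TF....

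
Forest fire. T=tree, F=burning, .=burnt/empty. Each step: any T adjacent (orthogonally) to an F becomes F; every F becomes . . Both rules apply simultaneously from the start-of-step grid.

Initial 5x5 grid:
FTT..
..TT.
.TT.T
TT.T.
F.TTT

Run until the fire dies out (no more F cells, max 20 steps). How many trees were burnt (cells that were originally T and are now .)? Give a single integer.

Step 1: +2 fires, +2 burnt (F count now 2)
Step 2: +2 fires, +2 burnt (F count now 2)
Step 3: +2 fires, +2 burnt (F count now 2)
Step 4: +2 fires, +2 burnt (F count now 2)
Step 5: +0 fires, +2 burnt (F count now 0)
Fire out after step 5
Initially T: 13, now '.': 20
Total burnt (originally-T cells now '.'): 8

Answer: 8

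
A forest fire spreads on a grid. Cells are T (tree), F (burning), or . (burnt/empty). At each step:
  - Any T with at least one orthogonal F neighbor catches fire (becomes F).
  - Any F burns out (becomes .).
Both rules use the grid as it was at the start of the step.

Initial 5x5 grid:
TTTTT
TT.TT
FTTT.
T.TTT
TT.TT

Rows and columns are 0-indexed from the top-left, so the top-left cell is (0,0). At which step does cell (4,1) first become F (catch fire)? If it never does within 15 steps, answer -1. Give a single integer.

Step 1: cell (4,1)='T' (+3 fires, +1 burnt)
Step 2: cell (4,1)='T' (+4 fires, +3 burnt)
Step 3: cell (4,1)='F' (+4 fires, +4 burnt)
  -> target ignites at step 3
Step 4: cell (4,1)='.' (+3 fires, +4 burnt)
Step 5: cell (4,1)='.' (+4 fires, +3 burnt)
Step 6: cell (4,1)='.' (+2 fires, +4 burnt)
Step 7: cell (4,1)='.' (+0 fires, +2 burnt)
  fire out at step 7

3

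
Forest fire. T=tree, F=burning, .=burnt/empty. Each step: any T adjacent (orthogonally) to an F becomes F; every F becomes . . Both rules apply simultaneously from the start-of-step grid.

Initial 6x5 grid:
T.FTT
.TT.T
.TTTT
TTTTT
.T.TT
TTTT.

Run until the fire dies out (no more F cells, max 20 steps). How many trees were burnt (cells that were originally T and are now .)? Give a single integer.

Step 1: +2 fires, +1 burnt (F count now 2)
Step 2: +3 fires, +2 burnt (F count now 3)
Step 3: +4 fires, +3 burnt (F count now 4)
Step 4: +3 fires, +4 burnt (F count now 3)
Step 5: +4 fires, +3 burnt (F count now 4)
Step 6: +3 fires, +4 burnt (F count now 3)
Step 7: +2 fires, +3 burnt (F count now 2)
Step 8: +0 fires, +2 burnt (F count now 0)
Fire out after step 8
Initially T: 22, now '.': 29
Total burnt (originally-T cells now '.'): 21

Answer: 21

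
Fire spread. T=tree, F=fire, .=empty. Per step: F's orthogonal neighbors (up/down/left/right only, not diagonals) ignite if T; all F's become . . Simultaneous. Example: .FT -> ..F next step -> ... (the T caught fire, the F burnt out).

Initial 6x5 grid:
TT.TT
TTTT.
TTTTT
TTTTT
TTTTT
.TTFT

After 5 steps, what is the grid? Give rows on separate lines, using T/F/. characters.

Step 1: 3 trees catch fire, 1 burn out
  TT.TT
  TTTT.
  TTTTT
  TTTTT
  TTTFT
  .TF.F
Step 2: 4 trees catch fire, 3 burn out
  TT.TT
  TTTT.
  TTTTT
  TTTFT
  TTF.F
  .F...
Step 3: 4 trees catch fire, 4 burn out
  TT.TT
  TTTT.
  TTTFT
  TTF.F
  TF...
  .....
Step 4: 5 trees catch fire, 4 burn out
  TT.TT
  TTTF.
  TTF.F
  TF...
  F....
  .....
Step 5: 4 trees catch fire, 5 burn out
  TT.FT
  TTF..
  TF...
  F....
  .....
  .....

TT.FT
TTF..
TF...
F....
.....
.....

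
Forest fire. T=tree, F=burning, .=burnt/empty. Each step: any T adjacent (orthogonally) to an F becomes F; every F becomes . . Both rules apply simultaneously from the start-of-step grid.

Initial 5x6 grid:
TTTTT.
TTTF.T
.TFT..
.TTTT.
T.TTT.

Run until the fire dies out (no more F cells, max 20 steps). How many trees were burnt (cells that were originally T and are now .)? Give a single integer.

Step 1: +5 fires, +2 burnt (F count now 5)
Step 2: +6 fires, +5 burnt (F count now 6)
Step 3: +4 fires, +6 burnt (F count now 4)
Step 4: +2 fires, +4 burnt (F count now 2)
Step 5: +0 fires, +2 burnt (F count now 0)
Fire out after step 5
Initially T: 19, now '.': 28
Total burnt (originally-T cells now '.'): 17

Answer: 17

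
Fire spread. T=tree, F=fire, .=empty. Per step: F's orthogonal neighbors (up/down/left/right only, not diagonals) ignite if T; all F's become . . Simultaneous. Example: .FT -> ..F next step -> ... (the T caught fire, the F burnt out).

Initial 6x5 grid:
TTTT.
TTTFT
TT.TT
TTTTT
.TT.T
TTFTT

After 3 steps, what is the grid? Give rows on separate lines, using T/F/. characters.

Step 1: 7 trees catch fire, 2 burn out
  TTTF.
  TTF.F
  TT.FT
  TTTTT
  .TF.T
  TF.FT
Step 2: 8 trees catch fire, 7 burn out
  TTF..
  TF...
  TT..F
  TTFFT
  .F..T
  F...F
Step 3: 6 trees catch fire, 8 burn out
  TF...
  F....
  TF...
  TF..F
  ....F
  .....

TF...
F....
TF...
TF..F
....F
.....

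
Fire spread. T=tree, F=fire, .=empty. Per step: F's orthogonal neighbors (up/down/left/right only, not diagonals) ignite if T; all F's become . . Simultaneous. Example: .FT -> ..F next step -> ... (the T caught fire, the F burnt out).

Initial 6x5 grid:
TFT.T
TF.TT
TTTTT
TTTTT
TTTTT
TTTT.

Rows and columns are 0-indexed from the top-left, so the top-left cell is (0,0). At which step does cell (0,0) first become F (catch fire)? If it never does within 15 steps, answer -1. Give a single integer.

Step 1: cell (0,0)='F' (+4 fires, +2 burnt)
  -> target ignites at step 1
Step 2: cell (0,0)='.' (+3 fires, +4 burnt)
Step 3: cell (0,0)='.' (+4 fires, +3 burnt)
Step 4: cell (0,0)='.' (+6 fires, +4 burnt)
Step 5: cell (0,0)='.' (+5 fires, +6 burnt)
Step 6: cell (0,0)='.' (+3 fires, +5 burnt)
Step 7: cell (0,0)='.' (+0 fires, +3 burnt)
  fire out at step 7

1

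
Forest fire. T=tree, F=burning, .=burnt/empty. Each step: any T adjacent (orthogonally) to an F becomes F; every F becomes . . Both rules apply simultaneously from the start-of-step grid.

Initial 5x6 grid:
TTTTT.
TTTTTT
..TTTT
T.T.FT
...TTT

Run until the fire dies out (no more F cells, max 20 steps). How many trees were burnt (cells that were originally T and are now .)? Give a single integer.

Step 1: +3 fires, +1 burnt (F count now 3)
Step 2: +5 fires, +3 burnt (F count now 5)
Step 3: +4 fires, +5 burnt (F count now 4)
Step 4: +3 fires, +4 burnt (F count now 3)
Step 5: +2 fires, +3 burnt (F count now 2)
Step 6: +2 fires, +2 burnt (F count now 2)
Step 7: +1 fires, +2 burnt (F count now 1)
Step 8: +0 fires, +1 burnt (F count now 0)
Fire out after step 8
Initially T: 21, now '.': 29
Total burnt (originally-T cells now '.'): 20

Answer: 20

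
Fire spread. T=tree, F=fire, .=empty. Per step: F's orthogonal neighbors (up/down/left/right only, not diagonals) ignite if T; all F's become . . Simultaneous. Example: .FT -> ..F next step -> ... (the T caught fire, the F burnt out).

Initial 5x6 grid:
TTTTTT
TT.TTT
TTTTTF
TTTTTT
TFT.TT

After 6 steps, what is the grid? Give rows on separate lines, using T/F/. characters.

Step 1: 6 trees catch fire, 2 burn out
  TTTTTT
  TT.TTF
  TTTTF.
  TFTTTF
  F.F.TT
Step 2: 8 trees catch fire, 6 burn out
  TTTTTF
  TT.TF.
  TFTF..
  F.FTF.
  ....TF
Step 3: 7 trees catch fire, 8 burn out
  TTTTF.
  TF.F..
  F.F...
  ...F..
  ....F.
Step 4: 3 trees catch fire, 7 burn out
  TFTF..
  F.....
  ......
  ......
  ......
Step 5: 2 trees catch fire, 3 burn out
  F.F...
  ......
  ......
  ......
  ......
Step 6: 0 trees catch fire, 2 burn out
  ......
  ......
  ......
  ......
  ......

......
......
......
......
......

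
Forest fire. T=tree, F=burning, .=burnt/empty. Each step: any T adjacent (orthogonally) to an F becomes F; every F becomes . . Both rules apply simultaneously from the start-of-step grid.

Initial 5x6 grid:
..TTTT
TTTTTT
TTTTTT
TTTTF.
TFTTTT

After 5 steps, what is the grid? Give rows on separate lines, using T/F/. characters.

Step 1: 6 trees catch fire, 2 burn out
  ..TTTT
  TTTTTT
  TTTTFT
  TFTF..
  F.FTFT
Step 2: 8 trees catch fire, 6 burn out
  ..TTTT
  TTTTFT
  TFTF.F
  F.F...
  ...F.F
Step 3: 6 trees catch fire, 8 burn out
  ..TTFT
  TFTF.F
  F.F...
  ......
  ......
Step 4: 4 trees catch fire, 6 burn out
  ..TF.F
  F.F...
  ......
  ......
  ......
Step 5: 1 trees catch fire, 4 burn out
  ..F...
  ......
  ......
  ......
  ......

..F...
......
......
......
......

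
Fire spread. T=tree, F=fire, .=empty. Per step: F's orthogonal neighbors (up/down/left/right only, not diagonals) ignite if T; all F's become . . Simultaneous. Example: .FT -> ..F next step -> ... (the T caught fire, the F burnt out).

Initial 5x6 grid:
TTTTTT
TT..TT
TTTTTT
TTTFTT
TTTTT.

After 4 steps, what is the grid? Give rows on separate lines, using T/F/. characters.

Step 1: 4 trees catch fire, 1 burn out
  TTTTTT
  TT..TT
  TTTFTT
  TTF.FT
  TTTFT.
Step 2: 6 trees catch fire, 4 burn out
  TTTTTT
  TT..TT
  TTF.FT
  TF...F
  TTF.F.
Step 3: 5 trees catch fire, 6 burn out
  TTTTTT
  TT..FT
  TF...F
  F.....
  TF....
Step 4: 5 trees catch fire, 5 burn out
  TTTTFT
  TF...F
  F.....
  ......
  F.....

TTTTFT
TF...F
F.....
......
F.....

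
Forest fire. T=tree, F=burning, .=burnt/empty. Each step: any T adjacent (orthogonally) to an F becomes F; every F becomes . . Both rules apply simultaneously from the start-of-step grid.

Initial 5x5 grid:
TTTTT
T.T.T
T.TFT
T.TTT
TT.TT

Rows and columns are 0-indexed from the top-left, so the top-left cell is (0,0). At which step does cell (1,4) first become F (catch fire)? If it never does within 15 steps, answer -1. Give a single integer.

Step 1: cell (1,4)='T' (+3 fires, +1 burnt)
Step 2: cell (1,4)='F' (+5 fires, +3 burnt)
  -> target ignites at step 2
Step 3: cell (1,4)='.' (+3 fires, +5 burnt)
Step 4: cell (1,4)='.' (+2 fires, +3 burnt)
Step 5: cell (1,4)='.' (+1 fires, +2 burnt)
Step 6: cell (1,4)='.' (+1 fires, +1 burnt)
Step 7: cell (1,4)='.' (+1 fires, +1 burnt)
Step 8: cell (1,4)='.' (+1 fires, +1 burnt)
Step 9: cell (1,4)='.' (+1 fires, +1 burnt)
Step 10: cell (1,4)='.' (+1 fires, +1 burnt)
Step 11: cell (1,4)='.' (+0 fires, +1 burnt)
  fire out at step 11

2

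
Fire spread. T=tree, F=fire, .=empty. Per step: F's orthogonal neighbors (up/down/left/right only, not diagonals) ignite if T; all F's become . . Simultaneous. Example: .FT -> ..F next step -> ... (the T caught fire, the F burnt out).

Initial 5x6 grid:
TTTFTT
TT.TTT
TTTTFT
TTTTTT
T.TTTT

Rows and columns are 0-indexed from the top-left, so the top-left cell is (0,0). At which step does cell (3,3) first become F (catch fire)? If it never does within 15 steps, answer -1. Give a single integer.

Step 1: cell (3,3)='T' (+7 fires, +2 burnt)
Step 2: cell (3,3)='F' (+7 fires, +7 burnt)
  -> target ignites at step 2
Step 3: cell (3,3)='.' (+6 fires, +7 burnt)
Step 4: cell (3,3)='.' (+4 fires, +6 burnt)
Step 5: cell (3,3)='.' (+1 fires, +4 burnt)
Step 6: cell (3,3)='.' (+1 fires, +1 burnt)
Step 7: cell (3,3)='.' (+0 fires, +1 burnt)
  fire out at step 7

2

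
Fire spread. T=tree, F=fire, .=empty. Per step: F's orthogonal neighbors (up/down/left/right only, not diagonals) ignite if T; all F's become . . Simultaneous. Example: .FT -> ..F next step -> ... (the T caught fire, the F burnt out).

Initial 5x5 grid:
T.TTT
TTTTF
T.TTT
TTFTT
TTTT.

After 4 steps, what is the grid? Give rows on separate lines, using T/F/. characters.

Step 1: 7 trees catch fire, 2 burn out
  T.TTF
  TTTF.
  T.FTF
  TF.FT
  TTFT.
Step 2: 7 trees catch fire, 7 burn out
  T.TF.
  TTF..
  T..F.
  F...F
  TF.F.
Step 3: 4 trees catch fire, 7 burn out
  T.F..
  TF...
  F....
  .....
  F....
Step 4: 1 trees catch fire, 4 burn out
  T....
  F....
  .....
  .....
  .....

T....
F....
.....
.....
.....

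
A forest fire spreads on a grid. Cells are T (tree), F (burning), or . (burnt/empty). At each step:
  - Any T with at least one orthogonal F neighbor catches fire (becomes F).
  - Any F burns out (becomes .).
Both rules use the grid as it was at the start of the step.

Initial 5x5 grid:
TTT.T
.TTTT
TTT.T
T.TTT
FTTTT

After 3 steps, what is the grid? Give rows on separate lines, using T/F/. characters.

Step 1: 2 trees catch fire, 1 burn out
  TTT.T
  .TTTT
  TTT.T
  F.TTT
  .FTTT
Step 2: 2 trees catch fire, 2 burn out
  TTT.T
  .TTTT
  FTT.T
  ..TTT
  ..FTT
Step 3: 3 trees catch fire, 2 burn out
  TTT.T
  .TTTT
  .FT.T
  ..FTT
  ...FT

TTT.T
.TTTT
.FT.T
..FTT
...FT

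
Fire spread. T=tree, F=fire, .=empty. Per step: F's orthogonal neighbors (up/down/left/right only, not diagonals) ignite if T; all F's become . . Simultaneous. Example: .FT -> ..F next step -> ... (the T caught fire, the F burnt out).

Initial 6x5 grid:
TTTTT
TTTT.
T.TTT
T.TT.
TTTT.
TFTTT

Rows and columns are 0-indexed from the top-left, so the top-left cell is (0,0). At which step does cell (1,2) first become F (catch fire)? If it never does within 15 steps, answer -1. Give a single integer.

Step 1: cell (1,2)='T' (+3 fires, +1 burnt)
Step 2: cell (1,2)='T' (+3 fires, +3 burnt)
Step 3: cell (1,2)='T' (+4 fires, +3 burnt)
Step 4: cell (1,2)='T' (+3 fires, +4 burnt)
Step 5: cell (1,2)='F' (+3 fires, +3 burnt)
  -> target ignites at step 5
Step 6: cell (1,2)='.' (+5 fires, +3 burnt)
Step 7: cell (1,2)='.' (+2 fires, +5 burnt)
Step 8: cell (1,2)='.' (+1 fires, +2 burnt)
Step 9: cell (1,2)='.' (+0 fires, +1 burnt)
  fire out at step 9

5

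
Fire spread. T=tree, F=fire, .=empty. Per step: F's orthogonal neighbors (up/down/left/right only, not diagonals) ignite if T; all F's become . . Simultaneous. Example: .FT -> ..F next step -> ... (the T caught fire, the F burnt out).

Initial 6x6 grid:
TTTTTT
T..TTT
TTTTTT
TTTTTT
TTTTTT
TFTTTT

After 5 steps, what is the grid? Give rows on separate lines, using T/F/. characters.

Step 1: 3 trees catch fire, 1 burn out
  TTTTTT
  T..TTT
  TTTTTT
  TTTTTT
  TFTTTT
  F.FTTT
Step 2: 4 trees catch fire, 3 burn out
  TTTTTT
  T..TTT
  TTTTTT
  TFTTTT
  F.FTTT
  ...FTT
Step 3: 5 trees catch fire, 4 burn out
  TTTTTT
  T..TTT
  TFTTTT
  F.FTTT
  ...FTT
  ....FT
Step 4: 5 trees catch fire, 5 burn out
  TTTTTT
  T..TTT
  F.FTTT
  ...FTT
  ....FT
  .....F
Step 5: 4 trees catch fire, 5 burn out
  TTTTTT
  F..TTT
  ...FTT
  ....FT
  .....F
  ......

TTTTTT
F..TTT
...FTT
....FT
.....F
......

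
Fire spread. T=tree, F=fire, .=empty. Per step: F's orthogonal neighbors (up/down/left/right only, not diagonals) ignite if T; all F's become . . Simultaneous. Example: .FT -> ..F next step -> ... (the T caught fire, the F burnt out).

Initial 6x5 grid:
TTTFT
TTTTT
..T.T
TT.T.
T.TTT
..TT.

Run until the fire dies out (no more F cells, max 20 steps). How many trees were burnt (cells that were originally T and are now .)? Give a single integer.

Step 1: +3 fires, +1 burnt (F count now 3)
Step 2: +3 fires, +3 burnt (F count now 3)
Step 3: +4 fires, +3 burnt (F count now 4)
Step 4: +1 fires, +4 burnt (F count now 1)
Step 5: +0 fires, +1 burnt (F count now 0)
Fire out after step 5
Initially T: 20, now '.': 21
Total burnt (originally-T cells now '.'): 11

Answer: 11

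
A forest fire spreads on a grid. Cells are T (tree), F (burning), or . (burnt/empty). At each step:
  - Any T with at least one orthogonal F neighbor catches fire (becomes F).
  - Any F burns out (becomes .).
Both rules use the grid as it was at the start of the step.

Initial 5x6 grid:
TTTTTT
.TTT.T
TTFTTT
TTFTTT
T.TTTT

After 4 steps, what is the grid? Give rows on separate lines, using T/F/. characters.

Step 1: 6 trees catch fire, 2 burn out
  TTTTTT
  .TFT.T
  TF.FTT
  TF.FTT
  T.FTTT
Step 2: 8 trees catch fire, 6 burn out
  TTFTTT
  .F.F.T
  F...FT
  F...FT
  T..FTT
Step 3: 6 trees catch fire, 8 burn out
  TF.FTT
  .....T
  .....F
  .....F
  F...FT
Step 4: 4 trees catch fire, 6 burn out
  F...FT
  .....F
  ......
  ......
  .....F

F...FT
.....F
......
......
.....F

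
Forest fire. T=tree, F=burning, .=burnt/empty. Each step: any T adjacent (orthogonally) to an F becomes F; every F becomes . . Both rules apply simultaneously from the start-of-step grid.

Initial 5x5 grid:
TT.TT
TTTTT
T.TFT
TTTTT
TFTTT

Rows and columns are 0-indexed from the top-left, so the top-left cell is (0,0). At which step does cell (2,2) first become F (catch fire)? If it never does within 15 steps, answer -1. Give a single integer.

Step 1: cell (2,2)='F' (+7 fires, +2 burnt)
  -> target ignites at step 1
Step 2: cell (2,2)='.' (+7 fires, +7 burnt)
Step 3: cell (2,2)='.' (+4 fires, +7 burnt)
Step 4: cell (2,2)='.' (+2 fires, +4 burnt)
Step 5: cell (2,2)='.' (+1 fires, +2 burnt)
Step 6: cell (2,2)='.' (+0 fires, +1 burnt)
  fire out at step 6

1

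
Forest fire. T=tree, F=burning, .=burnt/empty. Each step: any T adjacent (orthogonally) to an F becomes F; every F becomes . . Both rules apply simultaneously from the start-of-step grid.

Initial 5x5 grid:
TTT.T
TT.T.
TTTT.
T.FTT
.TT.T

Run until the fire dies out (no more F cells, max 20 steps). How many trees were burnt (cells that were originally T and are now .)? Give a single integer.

Answer: 16

Derivation:
Step 1: +3 fires, +1 burnt (F count now 3)
Step 2: +4 fires, +3 burnt (F count now 4)
Step 3: +4 fires, +4 burnt (F count now 4)
Step 4: +3 fires, +4 burnt (F count now 3)
Step 5: +2 fires, +3 burnt (F count now 2)
Step 6: +0 fires, +2 burnt (F count now 0)
Fire out after step 6
Initially T: 17, now '.': 24
Total burnt (originally-T cells now '.'): 16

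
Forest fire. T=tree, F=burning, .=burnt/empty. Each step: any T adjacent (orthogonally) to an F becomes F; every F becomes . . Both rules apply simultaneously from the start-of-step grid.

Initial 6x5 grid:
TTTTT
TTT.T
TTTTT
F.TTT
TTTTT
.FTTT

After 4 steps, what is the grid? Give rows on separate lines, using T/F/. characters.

Step 1: 4 trees catch fire, 2 burn out
  TTTTT
  TTT.T
  FTTTT
  ..TTT
  FFTTT
  ..FTT
Step 2: 4 trees catch fire, 4 burn out
  TTTTT
  FTT.T
  .FTTT
  ..TTT
  ..FTT
  ...FT
Step 3: 6 trees catch fire, 4 burn out
  FTTTT
  .FT.T
  ..FTT
  ..FTT
  ...FT
  ....F
Step 4: 5 trees catch fire, 6 burn out
  .FTTT
  ..F.T
  ...FT
  ...FT
  ....F
  .....

.FTTT
..F.T
...FT
...FT
....F
.....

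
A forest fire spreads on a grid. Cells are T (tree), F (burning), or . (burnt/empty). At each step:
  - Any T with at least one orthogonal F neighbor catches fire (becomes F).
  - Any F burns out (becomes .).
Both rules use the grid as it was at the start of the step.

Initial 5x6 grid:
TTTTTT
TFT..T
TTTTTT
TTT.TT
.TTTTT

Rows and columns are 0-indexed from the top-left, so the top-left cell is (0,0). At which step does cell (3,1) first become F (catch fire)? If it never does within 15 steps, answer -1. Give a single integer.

Step 1: cell (3,1)='T' (+4 fires, +1 burnt)
Step 2: cell (3,1)='F' (+5 fires, +4 burnt)
  -> target ignites at step 2
Step 3: cell (3,1)='.' (+5 fires, +5 burnt)
Step 4: cell (3,1)='.' (+3 fires, +5 burnt)
Step 5: cell (3,1)='.' (+4 fires, +3 burnt)
Step 6: cell (3,1)='.' (+3 fires, +4 burnt)
Step 7: cell (3,1)='.' (+1 fires, +3 burnt)
Step 8: cell (3,1)='.' (+0 fires, +1 burnt)
  fire out at step 8

2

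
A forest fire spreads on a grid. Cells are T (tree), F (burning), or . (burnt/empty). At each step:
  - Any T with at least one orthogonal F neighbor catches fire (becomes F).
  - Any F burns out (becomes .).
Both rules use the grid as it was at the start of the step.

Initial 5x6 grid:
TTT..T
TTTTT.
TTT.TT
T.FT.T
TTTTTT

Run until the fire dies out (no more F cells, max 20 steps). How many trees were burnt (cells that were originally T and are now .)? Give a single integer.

Answer: 22

Derivation:
Step 1: +3 fires, +1 burnt (F count now 3)
Step 2: +4 fires, +3 burnt (F count now 4)
Step 3: +6 fires, +4 burnt (F count now 6)
Step 4: +5 fires, +6 burnt (F count now 5)
Step 5: +3 fires, +5 burnt (F count now 3)
Step 6: +1 fires, +3 burnt (F count now 1)
Step 7: +0 fires, +1 burnt (F count now 0)
Fire out after step 7
Initially T: 23, now '.': 29
Total burnt (originally-T cells now '.'): 22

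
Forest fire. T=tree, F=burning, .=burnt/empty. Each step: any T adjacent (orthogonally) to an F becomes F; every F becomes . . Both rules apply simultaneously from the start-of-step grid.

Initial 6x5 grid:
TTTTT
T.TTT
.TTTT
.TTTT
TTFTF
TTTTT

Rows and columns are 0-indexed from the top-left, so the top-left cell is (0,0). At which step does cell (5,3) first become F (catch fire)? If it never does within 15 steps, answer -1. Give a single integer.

Step 1: cell (5,3)='T' (+6 fires, +2 burnt)
Step 2: cell (5,3)='F' (+7 fires, +6 burnt)
  -> target ignites at step 2
Step 3: cell (5,3)='.' (+5 fires, +7 burnt)
Step 4: cell (5,3)='.' (+3 fires, +5 burnt)
Step 5: cell (5,3)='.' (+2 fires, +3 burnt)
Step 6: cell (5,3)='.' (+1 fires, +2 burnt)
Step 7: cell (5,3)='.' (+1 fires, +1 burnt)
Step 8: cell (5,3)='.' (+0 fires, +1 burnt)
  fire out at step 8

2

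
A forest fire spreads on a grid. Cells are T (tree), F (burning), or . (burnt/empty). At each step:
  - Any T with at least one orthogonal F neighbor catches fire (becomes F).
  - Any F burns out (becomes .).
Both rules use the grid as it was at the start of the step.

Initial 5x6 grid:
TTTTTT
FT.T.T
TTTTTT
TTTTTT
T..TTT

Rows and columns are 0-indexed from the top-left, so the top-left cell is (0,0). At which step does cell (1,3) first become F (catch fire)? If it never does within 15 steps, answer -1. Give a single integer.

Step 1: cell (1,3)='T' (+3 fires, +1 burnt)
Step 2: cell (1,3)='T' (+3 fires, +3 burnt)
Step 3: cell (1,3)='T' (+4 fires, +3 burnt)
Step 4: cell (1,3)='T' (+3 fires, +4 burnt)
Step 5: cell (1,3)='F' (+4 fires, +3 burnt)
  -> target ignites at step 5
Step 6: cell (1,3)='.' (+4 fires, +4 burnt)
Step 7: cell (1,3)='.' (+3 fires, +4 burnt)
Step 8: cell (1,3)='.' (+1 fires, +3 burnt)
Step 9: cell (1,3)='.' (+0 fires, +1 burnt)
  fire out at step 9

5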